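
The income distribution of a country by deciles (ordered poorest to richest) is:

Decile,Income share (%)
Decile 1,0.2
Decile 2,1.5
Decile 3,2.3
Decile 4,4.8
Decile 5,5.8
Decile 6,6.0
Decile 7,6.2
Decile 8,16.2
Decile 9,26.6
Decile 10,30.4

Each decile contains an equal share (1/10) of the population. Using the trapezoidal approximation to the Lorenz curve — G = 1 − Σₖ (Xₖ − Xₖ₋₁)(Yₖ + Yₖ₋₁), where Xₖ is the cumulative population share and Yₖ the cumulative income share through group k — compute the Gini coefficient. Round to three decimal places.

Cumulative income shares Yₖ: 0.0020, 0.0170, 0.0400, 0.0880, 0.1460, 0.2060, 0.2680, 0.4300, 0.6960, 1.0000
Σ (Xₖ−Xₖ₋₁)(Yₖ+Yₖ₋₁) = (1/10)(0.0020+0.0000) + (1/10)(0.0170+0.0020) + (1/10)(0.0400+0.0170) + (1/10)(0.0880+0.0400) + (1/10)(0.1460+0.0880) + (1/10)(0.2060+0.1460) + (1/10)(0.2680+0.2060) + (1/10)(0.4300+0.2680) + (1/10)(0.6960+0.4300) + (1/10)(1.0000+0.6960)
  = 0.0002 + 0.0019 + 0.0057 + 0.0128 + 0.0234 + 0.0352 + 0.0474 + 0.0698 + 0.1126 + 0.1696 = 0.4786
G = 1 − 0.4786 = 0.5214

0.521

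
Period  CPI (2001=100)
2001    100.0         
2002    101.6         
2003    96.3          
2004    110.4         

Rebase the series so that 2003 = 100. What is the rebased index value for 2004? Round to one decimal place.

114.6

Rebased(2004) = 110.4 / 96.3 × 100 = 114.6417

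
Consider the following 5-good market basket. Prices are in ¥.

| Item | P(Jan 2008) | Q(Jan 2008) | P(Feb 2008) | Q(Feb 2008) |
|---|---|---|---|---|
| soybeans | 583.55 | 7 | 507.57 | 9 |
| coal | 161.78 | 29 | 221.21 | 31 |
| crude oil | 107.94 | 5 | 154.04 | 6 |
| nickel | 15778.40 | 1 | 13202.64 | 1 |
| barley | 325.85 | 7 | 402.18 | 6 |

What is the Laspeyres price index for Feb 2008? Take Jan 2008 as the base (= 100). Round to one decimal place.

97.7

Laspeyres price index uses base-period quantities as weights.
ΣP(Feb 2008)·Q(Jan 2008) = 507.57×7 + 221.21×29 + 154.04×5 + 13202.64×1 + 402.18×7 = 3552.99 + 6415.09 + 770.2 + 13202.64 + 2815.26 = 26756.18
ΣP(Jan 2008)·Q(Jan 2008) = 583.55×7 + 161.78×29 + 107.94×5 + 15778.40×1 + 325.85×7 = 4084.85 + 4691.62 + 539.7 + 15778.4 + 2280.95 = 27375.52
Index = 26756.18 / 27375.52 × 100 = 97.7376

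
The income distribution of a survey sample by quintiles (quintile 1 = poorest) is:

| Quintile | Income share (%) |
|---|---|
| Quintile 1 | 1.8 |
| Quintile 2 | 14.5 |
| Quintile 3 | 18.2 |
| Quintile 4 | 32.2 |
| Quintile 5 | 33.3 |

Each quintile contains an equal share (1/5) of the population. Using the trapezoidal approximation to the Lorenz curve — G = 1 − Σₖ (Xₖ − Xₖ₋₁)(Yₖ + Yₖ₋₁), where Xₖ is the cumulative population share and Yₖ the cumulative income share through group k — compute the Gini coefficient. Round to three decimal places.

Cumulative income shares Yₖ: 0.0180, 0.1630, 0.3450, 0.6670, 1.0000
Σ (Xₖ−Xₖ₋₁)(Yₖ+Yₖ₋₁) = (1/5)(0.0180+0.0000) + (1/5)(0.1630+0.0180) + (1/5)(0.3450+0.1630) + (1/5)(0.6670+0.3450) + (1/5)(1.0000+0.6670)
  = 0.0036 + 0.0362 + 0.1016 + 0.2024 + 0.3334 = 0.6772
G = 1 − 0.6772 = 0.3228

0.323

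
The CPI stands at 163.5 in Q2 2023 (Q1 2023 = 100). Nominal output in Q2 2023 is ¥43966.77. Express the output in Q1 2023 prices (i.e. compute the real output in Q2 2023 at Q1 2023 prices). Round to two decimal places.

Real = Nominal ÷ (Index/100) = 43966.77 ÷ (163.5/100)
     = 43966.77 ÷ 1.635 = 26890.9908

26890.99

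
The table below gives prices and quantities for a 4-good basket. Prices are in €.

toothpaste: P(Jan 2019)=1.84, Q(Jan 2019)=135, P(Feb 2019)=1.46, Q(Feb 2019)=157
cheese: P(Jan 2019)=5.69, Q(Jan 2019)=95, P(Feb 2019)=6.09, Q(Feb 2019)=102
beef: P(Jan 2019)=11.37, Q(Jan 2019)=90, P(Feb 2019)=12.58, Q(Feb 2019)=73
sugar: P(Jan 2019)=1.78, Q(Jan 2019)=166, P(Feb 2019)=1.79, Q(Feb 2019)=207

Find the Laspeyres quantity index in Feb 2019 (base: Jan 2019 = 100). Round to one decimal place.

Laspeyres quantity index uses base-period prices as weights.
ΣP(Jan 2019)·Q(Feb 2019) = 1.84×157 + 5.69×102 + 11.37×73 + 1.78×207 = 288.88 + 580.38 + 830.01 + 368.46 = 2067.73
ΣP(Jan 2019)·Q(Jan 2019) = 1.84×135 + 5.69×95 + 11.37×90 + 1.78×166 = 248.4 + 540.55 + 1023.3 + 295.48 = 2107.73
Index = 2067.73 / 2107.73 × 100 = 98.1022

98.1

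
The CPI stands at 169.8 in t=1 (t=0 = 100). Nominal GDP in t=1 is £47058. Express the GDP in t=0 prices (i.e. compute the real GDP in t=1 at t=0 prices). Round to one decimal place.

Real = Nominal ÷ (Index/100) = 47058 ÷ (169.8/100)
     = 47058 ÷ 1.698 = 27713.7809

27713.8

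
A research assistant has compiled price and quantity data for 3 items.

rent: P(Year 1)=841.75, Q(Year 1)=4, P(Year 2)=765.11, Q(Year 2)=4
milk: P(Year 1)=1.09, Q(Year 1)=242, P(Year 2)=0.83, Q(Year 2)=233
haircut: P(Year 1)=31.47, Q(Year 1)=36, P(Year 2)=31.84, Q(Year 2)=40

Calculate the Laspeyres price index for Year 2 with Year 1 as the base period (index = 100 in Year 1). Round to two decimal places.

Laspeyres price index uses base-period quantities as weights.
ΣP(Year 2)·Q(Year 1) = 765.11×4 + 0.83×242 + 31.84×36 = 3060.44 + 200.86 + 1146.24 = 4407.54
ΣP(Year 1)·Q(Year 1) = 841.75×4 + 1.09×242 + 31.47×36 = 3367 + 263.78 + 1132.92 = 4763.7
Index = 4407.54 / 4763.7 × 100 = 92.5235

92.52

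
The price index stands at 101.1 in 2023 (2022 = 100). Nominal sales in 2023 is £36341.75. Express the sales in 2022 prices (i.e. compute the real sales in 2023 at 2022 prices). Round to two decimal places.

Real = Nominal ÷ (Index/100) = 36341.75 ÷ (101.1/100)
     = 36341.75 ÷ 1.011 = 35946.3403

35946.34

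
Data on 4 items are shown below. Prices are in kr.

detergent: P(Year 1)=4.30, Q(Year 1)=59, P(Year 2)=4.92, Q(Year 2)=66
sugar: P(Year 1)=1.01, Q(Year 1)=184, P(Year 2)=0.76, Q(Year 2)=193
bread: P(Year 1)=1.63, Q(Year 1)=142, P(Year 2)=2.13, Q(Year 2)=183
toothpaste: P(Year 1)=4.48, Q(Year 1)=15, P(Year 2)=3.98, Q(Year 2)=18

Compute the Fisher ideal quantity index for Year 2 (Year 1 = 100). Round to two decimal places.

116.96

Laspeyres component (base-period weights):
ΣP(Year 1)Q(Year 2) = 4.30×66 + 1.01×193 + 1.63×183 + 4.48×18 = 283.8 + 194.93 + 298.29 + 80.64 = 857.66
ΣP(Year 1)Q(Year 1) = 4.30×59 + 1.01×184 + 1.63×142 + 4.48×15 = 253.7 + 185.84 + 231.46 + 67.2 = 738.2
L = 857.66 / 738.2 × 100 = 116.1826
Paasche component (current-period weights):
ΣP(Year 2)Q(Year 2) = 4.92×66 + 0.76×193 + 2.13×183 + 3.98×18 = 324.72 + 146.68 + 389.79 + 71.64 = 932.83
ΣP(Year 2)Q(Year 1) = 4.92×59 + 0.76×184 + 2.13×142 + 3.98×15 = 290.28 + 139.84 + 302.46 + 59.7 = 792.28
P = 932.83 / 792.28 × 100 = 117.7399
Fisher = √(L × P) = √(116.1826 × 117.7399) = 116.9587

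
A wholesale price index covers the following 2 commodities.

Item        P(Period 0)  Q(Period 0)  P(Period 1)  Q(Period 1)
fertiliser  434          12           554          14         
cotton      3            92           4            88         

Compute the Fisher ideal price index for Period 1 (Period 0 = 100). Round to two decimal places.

Laspeyres component (base-period weights):
ΣP(Period 1)Q(Period 0) = 554×12 + 4×92 = 6648 + 368 = 7016
ΣP(Period 0)Q(Period 0) = 434×12 + 3×92 = 5208 + 276 = 5484
L = 7016 / 5484 × 100 = 127.9358
Paasche component (current-period weights):
ΣP(Period 1)Q(Period 1) = 554×14 + 4×88 = 7756 + 352 = 8108
ΣP(Period 0)Q(Period 1) = 434×14 + 3×88 = 6076 + 264 = 6340
P = 8108 / 6340 × 100 = 127.8864
Fisher = √(L × P) = √(127.9358 × 127.8864) = 127.9111

127.91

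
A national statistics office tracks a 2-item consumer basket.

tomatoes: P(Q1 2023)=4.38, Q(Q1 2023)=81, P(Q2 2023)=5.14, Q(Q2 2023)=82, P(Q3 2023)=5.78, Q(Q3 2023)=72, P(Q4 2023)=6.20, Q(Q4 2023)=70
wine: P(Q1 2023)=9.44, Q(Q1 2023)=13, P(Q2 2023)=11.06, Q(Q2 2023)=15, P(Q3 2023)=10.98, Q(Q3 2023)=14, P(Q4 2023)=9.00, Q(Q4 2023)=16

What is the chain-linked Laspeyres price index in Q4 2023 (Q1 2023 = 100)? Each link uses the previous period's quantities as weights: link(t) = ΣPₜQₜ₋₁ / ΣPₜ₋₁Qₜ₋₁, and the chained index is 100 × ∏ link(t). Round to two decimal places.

Link Q1 2023→Q2 2023:
ΣP(Q2 2023)Q(Q1 2023) = 5.14×81 + 11.06×13 = 416.34 + 143.78 = 560.12
ΣP(Q1 2023)Q(Q1 2023) = 4.38×81 + 9.44×13 = 354.78 + 122.72 = 477.5
link = 560.12/477.5 = 1.173026
Link Q2 2023→Q3 2023:
ΣP(Q3 2023)Q(Q2 2023) = 5.78×82 + 10.98×15 = 473.96 + 164.7 = 638.66
ΣP(Q2 2023)Q(Q2 2023) = 5.14×82 + 11.06×15 = 421.48 + 165.9 = 587.38
link = 638.66/587.38 = 1.087303
Link Q3 2023→Q4 2023:
ΣP(Q4 2023)Q(Q3 2023) = 6.20×72 + 9.00×14 = 446.4 + 126 = 572.4
ΣP(Q3 2023)Q(Q3 2023) = 5.78×72 + 10.98×14 = 416.16 + 153.72 = 569.88
link = 572.4/569.88 = 1.004422
Chained index = 100 × 1.173026 × 1.087303 × 1.004422 = 128.1075

128.11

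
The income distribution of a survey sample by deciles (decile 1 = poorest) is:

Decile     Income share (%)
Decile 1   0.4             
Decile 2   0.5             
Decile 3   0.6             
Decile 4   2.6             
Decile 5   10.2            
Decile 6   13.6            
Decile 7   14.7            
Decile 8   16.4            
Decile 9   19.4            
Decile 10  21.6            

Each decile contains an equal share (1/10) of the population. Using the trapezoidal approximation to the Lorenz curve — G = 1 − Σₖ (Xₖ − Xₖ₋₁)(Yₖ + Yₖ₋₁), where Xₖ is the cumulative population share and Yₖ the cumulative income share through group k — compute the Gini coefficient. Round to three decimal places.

0.442

Cumulative income shares Yₖ: 0.0040, 0.0090, 0.0150, 0.0410, 0.1430, 0.2790, 0.4260, 0.5900, 0.7840, 1.0000
Σ (Xₖ−Xₖ₋₁)(Yₖ+Yₖ₋₁) = (1/10)(0.0040+0.0000) + (1/10)(0.0090+0.0040) + (1/10)(0.0150+0.0090) + (1/10)(0.0410+0.0150) + (1/10)(0.1430+0.0410) + (1/10)(0.2790+0.1430) + (1/10)(0.4260+0.2790) + (1/10)(0.5900+0.4260) + (1/10)(0.7840+0.5900) + (1/10)(1.0000+0.7840)
  = 0.0004 + 0.0013 + 0.0024 + 0.0056 + 0.0184 + 0.0422 + 0.0705 + 0.1016 + 0.1374 + 0.1784 = 0.5582
G = 1 − 0.5582 = 0.4418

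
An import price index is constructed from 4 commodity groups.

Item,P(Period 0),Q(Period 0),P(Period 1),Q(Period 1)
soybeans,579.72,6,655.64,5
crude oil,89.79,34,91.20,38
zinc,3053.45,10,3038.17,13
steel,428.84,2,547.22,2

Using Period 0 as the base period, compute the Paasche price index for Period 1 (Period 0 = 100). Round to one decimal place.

Paasche price index uses current-period quantities as weights.
ΣP(Period 1)·Q(Period 1) = 655.64×5 + 91.20×38 + 3038.17×13 + 547.22×2 = 3278.2 + 3465.6 + 39496.21 + 1094.44 = 47334.45
ΣP(Period 0)·Q(Period 1) = 579.72×5 + 89.79×38 + 3053.45×13 + 428.84×2 = 2898.6 + 3412.02 + 39694.85 + 857.68 = 46863.15
Index = 47334.45 / 46863.15 × 100 = 101.0057

101.0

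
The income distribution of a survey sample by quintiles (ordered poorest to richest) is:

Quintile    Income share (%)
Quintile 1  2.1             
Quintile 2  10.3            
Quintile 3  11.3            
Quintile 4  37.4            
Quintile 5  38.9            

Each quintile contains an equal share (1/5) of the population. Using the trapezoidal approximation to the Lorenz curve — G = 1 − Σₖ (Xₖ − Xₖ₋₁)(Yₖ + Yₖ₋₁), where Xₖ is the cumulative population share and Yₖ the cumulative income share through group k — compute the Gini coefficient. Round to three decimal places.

0.403

Cumulative income shares Yₖ: 0.0210, 0.1240, 0.2370, 0.6110, 1.0000
Σ (Xₖ−Xₖ₋₁)(Yₖ+Yₖ₋₁) = (1/5)(0.0210+0.0000) + (1/5)(0.1240+0.0210) + (1/5)(0.2370+0.1240) + (1/5)(0.6110+0.2370) + (1/5)(1.0000+0.6110)
  = 0.0042 + 0.0290 + 0.0722 + 0.1696 + 0.3222 = 0.5972
G = 1 − 0.5972 = 0.4028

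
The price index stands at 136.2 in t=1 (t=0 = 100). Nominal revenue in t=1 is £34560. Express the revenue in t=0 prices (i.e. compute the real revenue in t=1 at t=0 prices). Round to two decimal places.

25374.45

Real = Nominal ÷ (Index/100) = 34560 ÷ (136.2/100)
     = 34560 ÷ 1.362 = 25374.4493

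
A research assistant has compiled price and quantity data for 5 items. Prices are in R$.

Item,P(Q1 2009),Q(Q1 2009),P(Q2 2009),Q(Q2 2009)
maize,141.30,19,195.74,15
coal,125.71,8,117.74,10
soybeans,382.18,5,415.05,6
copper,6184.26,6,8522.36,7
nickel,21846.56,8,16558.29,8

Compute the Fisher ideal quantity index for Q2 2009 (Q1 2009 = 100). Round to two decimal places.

Laspeyres component (base-period weights):
ΣP(Q1 2009)Q(Q2 2009) = 141.30×15 + 125.71×10 + 382.18×6 + 6184.26×7 + 21846.56×8 = 2119.5 + 1257.1 + 2293.08 + 43289.82 + 174772.48 = 223731.98
ΣP(Q1 2009)Q(Q1 2009) = 141.30×19 + 125.71×8 + 382.18×5 + 6184.26×6 + 21846.56×8 = 2684.7 + 1005.68 + 1910.9 + 37105.56 + 174772.48 = 217479.32
L = 223731.98 / 217479.32 × 100 = 102.8751
Paasche component (current-period weights):
ΣP(Q2 2009)Q(Q2 2009) = 195.74×15 + 117.74×10 + 415.05×6 + 8522.36×7 + 16558.29×8 = 2936.1 + 1177.4 + 2490.3 + 59656.52 + 132466.32 = 198726.64
ΣP(Q2 2009)Q(Q1 2009) = 195.74×19 + 117.74×8 + 415.05×5 + 8522.36×6 + 16558.29×8 = 3719.06 + 941.92 + 2075.25 + 51134.16 + 132466.32 = 190336.71
P = 198726.64 / 190336.71 × 100 = 104.4079
Fisher = √(L × P) = √(102.8751 × 104.4079) = 103.6387

103.64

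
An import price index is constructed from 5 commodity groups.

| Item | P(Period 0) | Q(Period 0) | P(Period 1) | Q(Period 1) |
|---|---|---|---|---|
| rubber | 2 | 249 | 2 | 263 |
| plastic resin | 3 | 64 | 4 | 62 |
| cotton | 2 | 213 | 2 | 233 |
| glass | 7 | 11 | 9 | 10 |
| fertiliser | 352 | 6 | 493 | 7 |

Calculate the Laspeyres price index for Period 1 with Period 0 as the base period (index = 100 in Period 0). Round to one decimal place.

128.2

Laspeyres price index uses base-period quantities as weights.
ΣP(Period 1)·Q(Period 0) = 2×249 + 4×64 + 2×213 + 9×11 + 493×6 = 498 + 256 + 426 + 99 + 2958 = 4237
ΣP(Period 0)·Q(Period 0) = 2×249 + 3×64 + 2×213 + 7×11 + 352×6 = 498 + 192 + 426 + 77 + 2112 = 3305
Index = 4237 / 3305 × 100 = 128.1997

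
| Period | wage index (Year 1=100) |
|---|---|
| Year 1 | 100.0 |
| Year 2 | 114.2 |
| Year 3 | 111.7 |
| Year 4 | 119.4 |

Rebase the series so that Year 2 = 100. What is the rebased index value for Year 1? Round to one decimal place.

87.6

Rebased(Year 1) = 100.0 / 114.2 × 100 = 87.5657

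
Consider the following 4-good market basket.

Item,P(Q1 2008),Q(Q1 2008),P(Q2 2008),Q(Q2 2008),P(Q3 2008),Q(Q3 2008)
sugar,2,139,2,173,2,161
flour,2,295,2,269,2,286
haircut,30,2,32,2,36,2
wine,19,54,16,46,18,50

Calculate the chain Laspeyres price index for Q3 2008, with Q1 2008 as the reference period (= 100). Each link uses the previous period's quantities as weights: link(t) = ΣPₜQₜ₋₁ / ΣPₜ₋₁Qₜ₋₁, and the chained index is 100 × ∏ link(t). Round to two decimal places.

97.37

Link Q1 2008→Q2 2008:
ΣP(Q2 2008)Q(Q1 2008) = 2×139 + 2×295 + 32×2 + 16×54 = 278 + 590 + 64 + 864 = 1796
ΣP(Q1 2008)Q(Q1 2008) = 2×139 + 2×295 + 30×2 + 19×54 = 278 + 590 + 60 + 1026 = 1954
link = 1796/1954 = 0.919140
Link Q2 2008→Q3 2008:
ΣP(Q3 2008)Q(Q2 2008) = 2×173 + 2×269 + 36×2 + 18×46 = 346 + 538 + 72 + 828 = 1784
ΣP(Q2 2008)Q(Q2 2008) = 2×173 + 2×269 + 32×2 + 16×46 = 346 + 538 + 64 + 736 = 1684
link = 1784/1684 = 1.059382
Chained index = 100 × 0.919140 × 1.059382 = 97.3721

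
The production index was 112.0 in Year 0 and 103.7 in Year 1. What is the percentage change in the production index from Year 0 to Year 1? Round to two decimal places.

Change = (103.7 − 112.0) / 112.0 × 100
       = -8.3 / 112.0 × 100 = -7.4107%

-7.41%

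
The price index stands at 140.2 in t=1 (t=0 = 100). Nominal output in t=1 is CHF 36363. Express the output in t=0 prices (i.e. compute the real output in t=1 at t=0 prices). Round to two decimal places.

Real = Nominal ÷ (Index/100) = 36363 ÷ (140.2/100)
     = 36363 ÷ 1.402 = 25936.5193

25936.52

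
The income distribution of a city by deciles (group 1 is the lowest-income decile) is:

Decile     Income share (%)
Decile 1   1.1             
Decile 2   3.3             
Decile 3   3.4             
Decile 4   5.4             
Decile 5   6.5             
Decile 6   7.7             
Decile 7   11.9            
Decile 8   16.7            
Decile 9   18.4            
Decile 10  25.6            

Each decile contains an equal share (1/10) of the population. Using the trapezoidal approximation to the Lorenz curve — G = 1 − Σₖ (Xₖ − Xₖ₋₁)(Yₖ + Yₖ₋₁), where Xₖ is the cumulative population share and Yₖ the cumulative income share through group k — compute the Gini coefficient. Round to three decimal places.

0.413

Cumulative income shares Yₖ: 0.0110, 0.0440, 0.0780, 0.1320, 0.1970, 0.2740, 0.3930, 0.5600, 0.7440, 1.0000
Σ (Xₖ−Xₖ₋₁)(Yₖ+Yₖ₋₁) = (1/10)(0.0110+0.0000) + (1/10)(0.0440+0.0110) + (1/10)(0.0780+0.0440) + (1/10)(0.1320+0.0780) + (1/10)(0.1970+0.1320) + (1/10)(0.2740+0.1970) + (1/10)(0.3930+0.2740) + (1/10)(0.5600+0.3930) + (1/10)(0.7440+0.5600) + (1/10)(1.0000+0.7440)
  = 0.0011 + 0.0055 + 0.0122 + 0.0210 + 0.0329 + 0.0471 + 0.0667 + 0.0953 + 0.1304 + 0.1744 = 0.5866
G = 1 − 0.5866 = 0.4134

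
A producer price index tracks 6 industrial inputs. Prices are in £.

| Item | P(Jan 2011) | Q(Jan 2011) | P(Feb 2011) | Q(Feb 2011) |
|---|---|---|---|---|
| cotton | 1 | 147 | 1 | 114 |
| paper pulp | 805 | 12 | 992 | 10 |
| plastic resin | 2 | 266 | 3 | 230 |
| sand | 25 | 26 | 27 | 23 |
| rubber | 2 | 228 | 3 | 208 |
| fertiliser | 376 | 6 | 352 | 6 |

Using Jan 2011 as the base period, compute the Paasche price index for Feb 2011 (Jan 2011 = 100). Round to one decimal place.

Paasche price index uses current-period quantities as weights.
ΣP(Feb 2011)·Q(Feb 2011) = 1×114 + 992×10 + 3×230 + 27×23 + 3×208 + 352×6 = 114 + 9920 + 690 + 621 + 624 + 2112 = 14081
ΣP(Jan 2011)·Q(Feb 2011) = 1×114 + 805×10 + 2×230 + 25×23 + 2×208 + 376×6 = 114 + 8050 + 460 + 575 + 416 + 2256 = 11871
Index = 14081 / 11871 × 100 = 118.6168

118.6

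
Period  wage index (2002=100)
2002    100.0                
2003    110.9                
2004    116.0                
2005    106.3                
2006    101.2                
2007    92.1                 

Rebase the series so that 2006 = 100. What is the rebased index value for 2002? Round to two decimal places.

Rebased(2002) = 100.0 / 101.2 × 100 = 98.8142

98.81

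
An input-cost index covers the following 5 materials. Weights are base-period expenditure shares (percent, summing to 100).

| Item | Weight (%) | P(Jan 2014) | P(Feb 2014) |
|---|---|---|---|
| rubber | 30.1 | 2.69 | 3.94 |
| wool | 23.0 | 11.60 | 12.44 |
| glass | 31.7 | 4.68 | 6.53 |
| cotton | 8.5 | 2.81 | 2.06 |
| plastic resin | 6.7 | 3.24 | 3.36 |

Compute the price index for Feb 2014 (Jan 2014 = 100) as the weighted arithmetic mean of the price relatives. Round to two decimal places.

rubber: 30.1 × (3.94/2.69) = 30.1 × 1.464684 = 44.0870
wool: 23.0 × (12.44/11.60) = 23.0 × 1.072414 = 24.6655
glass: 31.7 × (6.53/4.68) = 31.7 × 1.395299 = 44.2310
cotton: 8.5 × (2.06/2.81) = 8.5 × 0.733096 = 6.2313
plastic resin: 6.7 × (3.36/3.24) = 6.7 × 1.037037 = 6.9481
Index = Σ wᵢ·(p₁ᵢ/p₀ᵢ) = 44.0870 + 24.6655 + 44.2310 + 6.2313 + 6.9481 = 126.1630

126.16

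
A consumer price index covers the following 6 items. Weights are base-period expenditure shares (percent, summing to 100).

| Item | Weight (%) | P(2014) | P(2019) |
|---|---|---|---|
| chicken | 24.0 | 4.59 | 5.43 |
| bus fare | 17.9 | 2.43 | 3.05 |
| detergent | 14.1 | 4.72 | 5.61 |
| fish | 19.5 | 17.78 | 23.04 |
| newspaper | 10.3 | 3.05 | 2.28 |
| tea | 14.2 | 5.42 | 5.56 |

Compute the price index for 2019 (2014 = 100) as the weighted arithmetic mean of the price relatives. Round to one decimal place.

chicken: 24.0 × (5.43/4.59) = 24.0 × 1.183007 = 28.3922
bus fare: 17.9 × (3.05/2.43) = 17.9 × 1.255144 = 22.4671
detergent: 14.1 × (5.61/4.72) = 14.1 × 1.188559 = 16.7587
fish: 19.5 × (23.04/17.78) = 19.5 × 1.295838 = 25.2688
newspaper: 10.3 × (2.28/3.05) = 10.3 × 0.747541 = 7.6997
tea: 14.2 × (5.56/5.42) = 14.2 × 1.025830 = 14.5668
Index = Σ wᵢ·(p₁ᵢ/p₀ᵢ) = 28.3922 + 22.4671 + 16.7587 + 25.2688 + 7.6997 + 14.5668 = 115.1532

115.2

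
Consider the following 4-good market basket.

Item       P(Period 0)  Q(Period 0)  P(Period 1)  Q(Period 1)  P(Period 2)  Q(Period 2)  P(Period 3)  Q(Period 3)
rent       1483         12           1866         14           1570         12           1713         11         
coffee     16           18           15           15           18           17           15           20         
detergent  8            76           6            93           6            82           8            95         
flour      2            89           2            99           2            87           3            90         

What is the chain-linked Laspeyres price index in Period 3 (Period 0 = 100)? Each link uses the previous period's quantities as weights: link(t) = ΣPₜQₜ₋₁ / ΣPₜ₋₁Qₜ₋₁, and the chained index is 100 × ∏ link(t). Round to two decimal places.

Link Period 0→Period 1:
ΣP(Period 1)Q(Period 0) = 1866×12 + 15×18 + 6×76 + 2×89 = 22392 + 270 + 456 + 178 = 23296
ΣP(Period 0)Q(Period 0) = 1483×12 + 16×18 + 8×76 + 2×89 = 17796 + 288 + 608 + 178 = 18870
link = 23296/18870 = 1.234552
Link Period 1→Period 2:
ΣP(Period 2)Q(Period 1) = 1570×14 + 18×15 + 6×93 + 2×99 = 21980 + 270 + 558 + 198 = 23006
ΣP(Period 1)Q(Period 1) = 1866×14 + 15×15 + 6×93 + 2×99 = 26124 + 225 + 558 + 198 = 27105
link = 23006/27105 = 0.848773
Link Period 2→Period 3:
ΣP(Period 3)Q(Period 2) = 1713×12 + 15×17 + 8×82 + 3×87 = 20556 + 255 + 656 + 261 = 21728
ΣP(Period 2)Q(Period 2) = 1570×12 + 18×17 + 6×82 + 2×87 = 18840 + 306 + 492 + 174 = 19812
link = 21728/19812 = 1.096709
Chained index = 100 × 1.234552 × 0.848773 × 1.096709 = 114.9192

114.92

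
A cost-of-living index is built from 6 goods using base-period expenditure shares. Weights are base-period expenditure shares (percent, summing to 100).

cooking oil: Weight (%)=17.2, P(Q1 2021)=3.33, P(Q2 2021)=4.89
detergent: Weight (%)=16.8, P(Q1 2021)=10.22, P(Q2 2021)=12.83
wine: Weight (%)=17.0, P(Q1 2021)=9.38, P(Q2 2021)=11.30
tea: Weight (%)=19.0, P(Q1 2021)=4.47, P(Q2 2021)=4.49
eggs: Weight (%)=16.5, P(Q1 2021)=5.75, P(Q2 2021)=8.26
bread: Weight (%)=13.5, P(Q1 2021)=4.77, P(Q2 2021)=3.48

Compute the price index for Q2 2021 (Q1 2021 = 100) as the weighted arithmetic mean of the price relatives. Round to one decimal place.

cooking oil: 17.2 × (4.89/3.33) = 17.2 × 1.468468 = 25.2577
detergent: 16.8 × (12.83/10.22) = 16.8 × 1.255382 = 21.0904
wine: 17.0 × (11.30/9.38) = 17.0 × 1.204691 = 20.4797
tea: 19.0 × (4.49/4.47) = 19.0 × 1.004474 = 19.0850
eggs: 16.5 × (8.26/5.75) = 16.5 × 1.436522 = 23.7026
bread: 13.5 × (3.48/4.77) = 13.5 × 0.729560 = 9.8491
Index = Σ wᵢ·(p₁ᵢ/p₀ᵢ) = 25.2577 + 21.0904 + 20.4797 + 19.0850 + 23.7026 + 9.8491 = 119.4645

119.5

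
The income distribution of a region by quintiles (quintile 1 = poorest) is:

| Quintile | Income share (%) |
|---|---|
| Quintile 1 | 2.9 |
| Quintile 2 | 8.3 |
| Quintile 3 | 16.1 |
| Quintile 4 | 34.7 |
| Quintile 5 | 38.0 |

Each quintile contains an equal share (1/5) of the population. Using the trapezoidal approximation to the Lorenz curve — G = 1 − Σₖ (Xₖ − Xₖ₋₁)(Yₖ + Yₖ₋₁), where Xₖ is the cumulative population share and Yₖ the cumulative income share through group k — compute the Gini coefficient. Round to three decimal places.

0.386

Cumulative income shares Yₖ: 0.0290, 0.1120, 0.2730, 0.6200, 1.0000
Σ (Xₖ−Xₖ₋₁)(Yₖ+Yₖ₋₁) = (1/5)(0.0290+0.0000) + (1/5)(0.1120+0.0290) + (1/5)(0.2730+0.1120) + (1/5)(0.6200+0.2730) + (1/5)(1.0000+0.6200)
  = 0.0058 + 0.0282 + 0.0770 + 0.1786 + 0.3240 = 0.6136
G = 1 − 0.6136 = 0.3864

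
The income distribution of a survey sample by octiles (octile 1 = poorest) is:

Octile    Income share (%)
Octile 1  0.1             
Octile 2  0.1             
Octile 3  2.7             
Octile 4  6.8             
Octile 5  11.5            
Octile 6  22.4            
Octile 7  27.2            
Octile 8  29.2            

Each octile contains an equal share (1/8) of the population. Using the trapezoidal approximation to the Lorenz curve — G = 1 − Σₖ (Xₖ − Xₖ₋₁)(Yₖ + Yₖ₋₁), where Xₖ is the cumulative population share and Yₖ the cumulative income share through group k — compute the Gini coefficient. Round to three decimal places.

Cumulative income shares Yₖ: 0.0010, 0.0020, 0.0290, 0.0970, 0.2120, 0.4360, 0.7080, 1.0000
Σ (Xₖ−Xₖ₋₁)(Yₖ+Yₖ₋₁) = (1/8)(0.0010+0.0000) + (1/8)(0.0020+0.0010) + (1/8)(0.0290+0.0020) + (1/8)(0.0970+0.0290) + (1/8)(0.2120+0.0970) + (1/8)(0.4360+0.2120) + (1/8)(0.7080+0.4360) + (1/8)(1.0000+0.7080)
  = 0.0001 + 0.0004 + 0.0039 + 0.0158 + 0.0386 + 0.0810 + 0.1430 + 0.2135 = 0.4962
G = 1 − 0.4962 = 0.5038

0.504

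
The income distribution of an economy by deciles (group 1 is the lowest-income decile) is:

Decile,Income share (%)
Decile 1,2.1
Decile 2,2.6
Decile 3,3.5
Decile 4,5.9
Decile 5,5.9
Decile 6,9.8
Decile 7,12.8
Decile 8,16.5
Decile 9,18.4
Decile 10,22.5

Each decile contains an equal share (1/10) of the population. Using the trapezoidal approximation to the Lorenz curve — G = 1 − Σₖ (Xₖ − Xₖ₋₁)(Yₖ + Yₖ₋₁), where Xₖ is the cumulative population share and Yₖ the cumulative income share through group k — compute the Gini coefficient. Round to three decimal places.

Cumulative income shares Yₖ: 0.0210, 0.0470, 0.0820, 0.1410, 0.2000, 0.2980, 0.4260, 0.5910, 0.7750, 1.0000
Σ (Xₖ−Xₖ₋₁)(Yₖ+Yₖ₋₁) = (1/10)(0.0210+0.0000) + (1/10)(0.0470+0.0210) + (1/10)(0.0820+0.0470) + (1/10)(0.1410+0.0820) + (1/10)(0.2000+0.1410) + (1/10)(0.2980+0.2000) + (1/10)(0.4260+0.2980) + (1/10)(0.5910+0.4260) + (1/10)(0.7750+0.5910) + (1/10)(1.0000+0.7750)
  = 0.0021 + 0.0068 + 0.0129 + 0.0223 + 0.0341 + 0.0498 + 0.0724 + 0.1017 + 0.1366 + 0.1775 = 0.6162
G = 1 − 0.6162 = 0.3838

0.384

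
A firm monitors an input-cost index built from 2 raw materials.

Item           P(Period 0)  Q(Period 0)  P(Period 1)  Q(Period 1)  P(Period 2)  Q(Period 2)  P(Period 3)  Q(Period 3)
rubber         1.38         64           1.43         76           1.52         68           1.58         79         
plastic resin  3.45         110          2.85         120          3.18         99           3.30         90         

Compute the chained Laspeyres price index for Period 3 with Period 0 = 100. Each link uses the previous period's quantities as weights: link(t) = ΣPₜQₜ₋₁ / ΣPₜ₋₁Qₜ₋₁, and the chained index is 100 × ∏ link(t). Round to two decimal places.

Link Period 0→Period 1:
ΣP(Period 1)Q(Period 0) = 1.43×64 + 2.85×110 = 91.52 + 313.5 = 405.02
ΣP(Period 0)Q(Period 0) = 1.38×64 + 3.45×110 = 88.32 + 379.5 = 467.82
link = 405.02/467.82 = 0.865760
Link Period 1→Period 2:
ΣP(Period 2)Q(Period 1) = 1.52×76 + 3.18×120 = 115.52 + 381.6 = 497.12
ΣP(Period 1)Q(Period 1) = 1.43×76 + 2.85×120 = 108.68 + 342 = 450.68
link = 497.12/450.68 = 1.103044
Link Period 2→Period 3:
ΣP(Period 3)Q(Period 2) = 1.58×68 + 3.30×99 = 107.44 + 326.7 = 434.14
ΣP(Period 2)Q(Period 2) = 1.52×68 + 3.18×99 = 103.36 + 314.82 = 418.18
link = 434.14/418.18 = 1.038165
Chained index = 100 × 0.865760 × 1.103044 × 1.038165 = 99.1419

99.14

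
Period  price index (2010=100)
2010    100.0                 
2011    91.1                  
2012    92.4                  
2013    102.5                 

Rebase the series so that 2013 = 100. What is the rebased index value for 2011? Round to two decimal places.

Rebased(2011) = 91.1 / 102.5 × 100 = 88.8780

88.88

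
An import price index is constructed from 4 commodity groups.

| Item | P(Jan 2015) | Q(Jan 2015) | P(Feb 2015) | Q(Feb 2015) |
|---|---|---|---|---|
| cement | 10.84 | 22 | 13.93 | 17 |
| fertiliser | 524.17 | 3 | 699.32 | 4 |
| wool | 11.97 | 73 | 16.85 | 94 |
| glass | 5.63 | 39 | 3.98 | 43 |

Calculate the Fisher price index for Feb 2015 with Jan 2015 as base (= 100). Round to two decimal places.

Laspeyres component (base-period weights):
ΣP(Feb 2015)Q(Jan 2015) = 13.93×22 + 699.32×3 + 16.85×73 + 3.98×39 = 306.46 + 2097.96 + 1230.05 + 155.22 = 3789.69
ΣP(Jan 2015)Q(Jan 2015) = 10.84×22 + 524.17×3 + 11.97×73 + 5.63×39 = 238.48 + 1572.51 + 873.81 + 219.57 = 2904.37
L = 3789.69 / 2904.37 × 100 = 130.4823
Paasche component (current-period weights):
ΣP(Feb 2015)Q(Feb 2015) = 13.93×17 + 699.32×4 + 16.85×94 + 3.98×43 = 236.81 + 2797.28 + 1583.9 + 171.14 = 4789.13
ΣP(Jan 2015)Q(Feb 2015) = 10.84×17 + 524.17×4 + 11.97×94 + 5.63×43 = 184.28 + 2096.68 + 1125.18 + 242.09 = 3648.23
P = 4789.13 / 3648.23 × 100 = 131.2727
Fisher = √(L × P) = √(130.4823 × 131.2727) = 130.8769

130.88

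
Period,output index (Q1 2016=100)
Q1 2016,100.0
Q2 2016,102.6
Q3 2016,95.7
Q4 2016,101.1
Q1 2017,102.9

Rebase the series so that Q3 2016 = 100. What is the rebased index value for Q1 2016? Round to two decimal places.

Rebased(Q1 2016) = 100.0 / 95.7 × 100 = 104.4932

104.49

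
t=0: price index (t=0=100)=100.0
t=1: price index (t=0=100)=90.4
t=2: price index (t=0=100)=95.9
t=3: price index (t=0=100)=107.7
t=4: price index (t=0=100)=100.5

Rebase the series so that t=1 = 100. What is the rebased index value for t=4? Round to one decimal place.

111.2

Rebased(t=4) = 100.5 / 90.4 × 100 = 111.1726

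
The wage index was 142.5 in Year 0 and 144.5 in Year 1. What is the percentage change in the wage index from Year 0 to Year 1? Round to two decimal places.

1.40%

Change = (144.5 − 142.5) / 142.5 × 100
       = 2.0 / 142.5 × 100 = 1.4035%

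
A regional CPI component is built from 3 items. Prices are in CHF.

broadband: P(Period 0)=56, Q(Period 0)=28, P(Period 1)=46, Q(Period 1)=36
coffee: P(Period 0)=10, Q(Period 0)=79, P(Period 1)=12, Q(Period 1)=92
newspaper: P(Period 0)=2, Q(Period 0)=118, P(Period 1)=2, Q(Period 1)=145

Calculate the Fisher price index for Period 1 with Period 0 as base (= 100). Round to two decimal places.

Laspeyres component (base-period weights):
ΣP(Period 1)Q(Period 0) = 46×28 + 12×79 + 2×118 = 1288 + 948 + 236 = 2472
ΣP(Period 0)Q(Period 0) = 56×28 + 10×79 + 2×118 = 1568 + 790 + 236 = 2594
L = 2472 / 2594 × 100 = 95.2968
Paasche component (current-period weights):
ΣP(Period 1)Q(Period 1) = 46×36 + 12×92 + 2×145 = 1656 + 1104 + 290 = 3050
ΣP(Period 0)Q(Period 1) = 56×36 + 10×92 + 2×145 = 2016 + 920 + 290 = 3226
P = 3050 / 3226 × 100 = 94.5443
Fisher = √(L × P) = √(95.2968 × 94.5443) = 94.9198

94.92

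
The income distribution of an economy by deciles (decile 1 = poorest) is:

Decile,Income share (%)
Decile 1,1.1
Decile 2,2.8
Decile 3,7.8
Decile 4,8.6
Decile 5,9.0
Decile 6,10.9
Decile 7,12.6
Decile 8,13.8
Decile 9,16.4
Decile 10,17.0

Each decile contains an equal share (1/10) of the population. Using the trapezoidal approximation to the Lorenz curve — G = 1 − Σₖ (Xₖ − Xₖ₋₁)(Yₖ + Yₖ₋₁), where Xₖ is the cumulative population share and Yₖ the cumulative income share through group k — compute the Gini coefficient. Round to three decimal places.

0.282

Cumulative income shares Yₖ: 0.0110, 0.0390, 0.1170, 0.2030, 0.2930, 0.4020, 0.5280, 0.6660, 0.8300, 1.0000
Σ (Xₖ−Xₖ₋₁)(Yₖ+Yₖ₋₁) = (1/10)(0.0110+0.0000) + (1/10)(0.0390+0.0110) + (1/10)(0.1170+0.0390) + (1/10)(0.2030+0.1170) + (1/10)(0.2930+0.2030) + (1/10)(0.4020+0.2930) + (1/10)(0.5280+0.4020) + (1/10)(0.6660+0.5280) + (1/10)(0.8300+0.6660) + (1/10)(1.0000+0.8300)
  = 0.0011 + 0.0050 + 0.0156 + 0.0320 + 0.0496 + 0.0695 + 0.0930 + 0.1194 + 0.1496 + 0.1830 = 0.7178
G = 1 − 0.7178 = 0.2822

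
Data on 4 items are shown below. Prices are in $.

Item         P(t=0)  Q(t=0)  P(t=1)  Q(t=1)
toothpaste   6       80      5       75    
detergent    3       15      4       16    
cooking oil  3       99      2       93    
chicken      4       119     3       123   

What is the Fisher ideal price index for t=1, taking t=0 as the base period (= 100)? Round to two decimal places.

78.26

Laspeyres component (base-period weights):
ΣP(t=1)Q(t=0) = 5×80 + 4×15 + 2×99 + 3×119 = 400 + 60 + 198 + 357 = 1015
ΣP(t=0)Q(t=0) = 6×80 + 3×15 + 3×99 + 4×119 = 480 + 45 + 297 + 476 = 1298
L = 1015 / 1298 × 100 = 78.1972
Paasche component (current-period weights):
ΣP(t=1)Q(t=1) = 5×75 + 4×16 + 2×93 + 3×123 = 375 + 64 + 186 + 369 = 994
ΣP(t=0)Q(t=1) = 6×75 + 3×16 + 3×93 + 4×123 = 450 + 48 + 279 + 492 = 1269
P = 994 / 1269 × 100 = 78.3294
Fisher = √(L × P) = √(78.1972 × 78.3294) = 78.2633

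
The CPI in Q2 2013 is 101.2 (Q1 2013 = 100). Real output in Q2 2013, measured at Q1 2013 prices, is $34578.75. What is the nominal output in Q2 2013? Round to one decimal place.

34993.7

Nominal = Real × (Index/100) = 34578.75 × (101.2/100)
        = 34578.75 × 1.012 = 34993.6950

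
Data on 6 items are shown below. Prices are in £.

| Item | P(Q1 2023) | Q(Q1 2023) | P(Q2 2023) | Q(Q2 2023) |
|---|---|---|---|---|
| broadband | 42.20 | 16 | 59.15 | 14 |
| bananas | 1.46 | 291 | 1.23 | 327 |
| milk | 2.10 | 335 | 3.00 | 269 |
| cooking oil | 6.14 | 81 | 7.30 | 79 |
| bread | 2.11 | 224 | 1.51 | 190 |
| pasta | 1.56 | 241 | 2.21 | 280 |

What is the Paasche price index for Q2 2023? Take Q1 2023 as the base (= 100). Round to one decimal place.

Paasche price index uses current-period quantities as weights.
ΣP(Q2 2023)·Q(Q2 2023) = 59.15×14 + 1.23×327 + 3.00×269 + 7.30×79 + 1.51×190 + 2.21×280 = 828.1 + 402.21 + 807 + 576.7 + 286.9 + 618.8 = 3519.71
ΣP(Q1 2023)·Q(Q2 2023) = 42.20×14 + 1.46×327 + 2.10×269 + 6.14×79 + 2.11×190 + 1.56×280 = 590.8 + 477.42 + 564.9 + 485.06 + 400.9 + 436.8 = 2955.88
Index = 3519.71 / 2955.88 × 100 = 119.0749

119.1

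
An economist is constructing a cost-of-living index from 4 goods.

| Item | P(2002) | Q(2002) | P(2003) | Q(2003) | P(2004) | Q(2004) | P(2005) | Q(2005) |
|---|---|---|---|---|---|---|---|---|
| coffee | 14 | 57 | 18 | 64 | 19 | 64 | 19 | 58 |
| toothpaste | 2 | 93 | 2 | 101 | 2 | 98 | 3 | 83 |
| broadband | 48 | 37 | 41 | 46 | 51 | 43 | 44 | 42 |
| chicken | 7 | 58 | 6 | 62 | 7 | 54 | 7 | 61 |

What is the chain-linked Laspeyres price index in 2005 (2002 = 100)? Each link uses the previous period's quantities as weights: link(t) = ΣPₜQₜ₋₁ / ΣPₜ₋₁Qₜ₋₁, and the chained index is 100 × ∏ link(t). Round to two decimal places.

Link 2002→2003:
ΣP(2003)Q(2002) = 18×57 + 2×93 + 41×37 + 6×58 = 1026 + 186 + 1517 + 348 = 3077
ΣP(2002)Q(2002) = 14×57 + 2×93 + 48×37 + 7×58 = 798 + 186 + 1776 + 406 = 3166
link = 3077/3166 = 0.971889
Link 2003→2004:
ΣP(2004)Q(2003) = 19×64 + 2×101 + 51×46 + 7×62 = 1216 + 202 + 2346 + 434 = 4198
ΣP(2003)Q(2003) = 18×64 + 2×101 + 41×46 + 6×62 = 1152 + 202 + 1886 + 372 = 3612
link = 4198/3612 = 1.162237
Link 2004→2005:
ΣP(2005)Q(2004) = 19×64 + 3×98 + 44×43 + 7×54 = 1216 + 294 + 1892 + 378 = 3780
ΣP(2004)Q(2004) = 19×64 + 2×98 + 51×43 + 7×54 = 1216 + 196 + 2193 + 378 = 3983
link = 3780/3983 = 0.949033
Chained index = 100 × 0.971889 × 1.162237 × 0.949033 = 107.1995

107.20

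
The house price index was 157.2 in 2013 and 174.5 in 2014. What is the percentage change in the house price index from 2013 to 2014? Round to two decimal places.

Change = (174.5 − 157.2) / 157.2 × 100
       = 17.3 / 157.2 × 100 = 11.0051%

11.01%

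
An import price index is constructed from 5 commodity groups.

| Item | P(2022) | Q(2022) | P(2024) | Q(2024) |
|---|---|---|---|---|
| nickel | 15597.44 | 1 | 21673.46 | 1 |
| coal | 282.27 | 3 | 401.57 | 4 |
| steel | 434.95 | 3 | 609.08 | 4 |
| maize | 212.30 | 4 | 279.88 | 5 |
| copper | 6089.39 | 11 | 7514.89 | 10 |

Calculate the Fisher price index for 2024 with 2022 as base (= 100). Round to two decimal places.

126.96

Laspeyres component (base-period weights):
ΣP(2024)Q(2022) = 21673.46×1 + 401.57×3 + 609.08×3 + 279.88×4 + 7514.89×11 = 21673.46 + 1204.71 + 1827.24 + 1119.52 + 82663.79 = 108488.72
ΣP(2022)Q(2022) = 15597.44×1 + 282.27×3 + 434.95×3 + 212.30×4 + 6089.39×11 = 15597.44 + 846.81 + 1304.85 + 849.2 + 66983.29 = 85581.59
L = 108488.72 / 85581.59 × 100 = 126.7664
Paasche component (current-period weights):
ΣP(2024)Q(2024) = 21673.46×1 + 401.57×4 + 609.08×4 + 279.88×5 + 7514.89×10 = 21673.46 + 1606.28 + 2436.32 + 1399.4 + 75148.9 = 102264.36
ΣP(2022)Q(2024) = 15597.44×1 + 282.27×4 + 434.95×4 + 212.30×5 + 6089.39×10 = 15597.44 + 1129.08 + 1739.8 + 1061.5 + 60893.9 = 80421.72
P = 102264.36 / 80421.72 × 100 = 127.1601
Fisher = √(L × P) = √(126.7664 × 127.1601) = 126.9631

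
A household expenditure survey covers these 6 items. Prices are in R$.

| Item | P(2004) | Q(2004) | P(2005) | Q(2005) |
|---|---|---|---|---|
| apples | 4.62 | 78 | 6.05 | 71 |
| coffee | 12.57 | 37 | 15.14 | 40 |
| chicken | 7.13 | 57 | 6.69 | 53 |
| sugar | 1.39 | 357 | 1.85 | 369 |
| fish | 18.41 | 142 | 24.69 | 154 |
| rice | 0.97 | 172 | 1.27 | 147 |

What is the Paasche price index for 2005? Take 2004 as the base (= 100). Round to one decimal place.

129.0

Paasche price index uses current-period quantities as weights.
ΣP(2005)·Q(2005) = 6.05×71 + 15.14×40 + 6.69×53 + 1.85×369 + 24.69×154 + 1.27×147 = 429.55 + 605.6 + 354.57 + 682.65 + 3802.26 + 186.69 = 6061.32
ΣP(2004)·Q(2005) = 4.62×71 + 12.57×40 + 7.13×53 + 1.39×369 + 18.41×154 + 0.97×147 = 328.02 + 502.8 + 377.89 + 512.91 + 2835.14 + 142.59 = 4699.35
Index = 6061.32 / 4699.35 × 100 = 128.9821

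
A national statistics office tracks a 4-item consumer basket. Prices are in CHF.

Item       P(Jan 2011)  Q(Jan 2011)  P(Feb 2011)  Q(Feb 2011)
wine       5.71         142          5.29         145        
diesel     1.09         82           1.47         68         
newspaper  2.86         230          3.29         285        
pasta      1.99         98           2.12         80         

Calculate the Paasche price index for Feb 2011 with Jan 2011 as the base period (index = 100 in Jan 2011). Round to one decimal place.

Paasche price index uses current-period quantities as weights.
ΣP(Feb 2011)·Q(Feb 2011) = 5.29×145 + 1.47×68 + 3.29×285 + 2.12×80 = 767.05 + 99.96 + 937.65 + 169.6 = 1974.26
ΣP(Jan 2011)·Q(Feb 2011) = 5.71×145 + 1.09×68 + 2.86×285 + 1.99×80 = 827.95 + 74.12 + 815.1 + 159.2 = 1876.37
Index = 1974.26 / 1876.37 × 100 = 105.2170

105.2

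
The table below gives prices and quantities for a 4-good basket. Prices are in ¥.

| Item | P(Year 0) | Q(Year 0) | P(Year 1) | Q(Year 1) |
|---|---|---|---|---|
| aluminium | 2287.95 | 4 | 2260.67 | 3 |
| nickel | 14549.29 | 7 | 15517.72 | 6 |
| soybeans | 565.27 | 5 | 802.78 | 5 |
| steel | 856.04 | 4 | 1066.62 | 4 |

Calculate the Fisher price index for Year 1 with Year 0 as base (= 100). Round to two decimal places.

107.57

Laspeyres component (base-period weights):
ΣP(Year 1)Q(Year 0) = 2260.67×4 + 15517.72×7 + 802.78×5 + 1066.62×4 = 9042.68 + 108624.04 + 4013.9 + 4266.48 = 125947.1
ΣP(Year 0)Q(Year 0) = 2287.95×4 + 14549.29×7 + 565.27×5 + 856.04×4 = 9151.8 + 101845.03 + 2826.35 + 3424.16 = 117247.34
L = 125947.1 / 117247.34 × 100 = 107.4200
Paasche component (current-period weights):
ΣP(Year 1)Q(Year 1) = 2260.67×3 + 15517.72×6 + 802.78×5 + 1066.62×4 = 6782.01 + 93106.32 + 4013.9 + 4266.48 = 108168.71
ΣP(Year 0)Q(Year 1) = 2287.95×3 + 14549.29×6 + 565.27×5 + 856.04×4 = 6863.85 + 87295.74 + 2826.35 + 3424.16 = 100410.1
P = 108168.71 / 100410.1 × 100 = 107.7269
Fisher = √(L × P) = √(107.4200 × 107.7269) = 107.5734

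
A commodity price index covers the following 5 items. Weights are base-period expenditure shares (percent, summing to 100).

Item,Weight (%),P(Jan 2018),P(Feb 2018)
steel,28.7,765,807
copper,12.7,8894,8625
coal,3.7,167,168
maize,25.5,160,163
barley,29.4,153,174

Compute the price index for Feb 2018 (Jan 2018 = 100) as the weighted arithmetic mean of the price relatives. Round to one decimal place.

105.7

steel: 28.7 × (807/765) = 28.7 × 1.054902 = 30.2757
copper: 12.7 × (8625/8894) = 12.7 × 0.969755 = 12.3159
coal: 3.7 × (168/167) = 3.7 × 1.005988 = 3.7222
maize: 25.5 × (163/160) = 25.5 × 1.018750 = 25.9781
barley: 29.4 × (174/153) = 29.4 × 1.137255 = 33.4353
Index = Σ wᵢ·(p₁ᵢ/p₀ᵢ) = 30.2757 + 12.3159 + 3.7222 + 25.9781 + 33.4353 = 105.7271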